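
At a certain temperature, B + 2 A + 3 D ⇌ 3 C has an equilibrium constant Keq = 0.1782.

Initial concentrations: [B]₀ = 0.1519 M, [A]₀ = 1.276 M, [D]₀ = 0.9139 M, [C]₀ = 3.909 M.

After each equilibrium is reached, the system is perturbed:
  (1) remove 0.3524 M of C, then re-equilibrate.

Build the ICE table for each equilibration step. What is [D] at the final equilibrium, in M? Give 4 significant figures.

[D]_eq = 2.421 M

Q₀ = 316.4 vs Keq = 0.1782 ⇒ Q>K, reverse
Step 1:
                  B         A         D         C
  I          0.1519     1.276    0.9139     3.909
  C           0.547     1.094     1.641    -1.641
  E          0.6989      2.37     2.555     2.268
  solve Keq expr → x = -0.547; check Q = 0.1782
Then remove 0.3524 M of C.
Step 2:
                  B         A         D         C
  I          0.6989      2.37     2.555     1.916
  C         -0.0446   -0.0892   -0.1338    0.1338
  E          0.6543     2.281     2.421     2.049
  solve Keq expr → x = 0.0446; check Q = 0.1782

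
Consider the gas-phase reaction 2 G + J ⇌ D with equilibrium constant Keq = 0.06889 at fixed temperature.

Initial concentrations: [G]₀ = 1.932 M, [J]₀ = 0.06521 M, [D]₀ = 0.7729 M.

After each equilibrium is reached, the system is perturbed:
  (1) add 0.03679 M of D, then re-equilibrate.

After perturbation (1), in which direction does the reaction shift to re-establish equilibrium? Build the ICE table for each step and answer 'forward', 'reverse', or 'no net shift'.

Direction: reverse

Q₀ = 3.175 vs Keq = 0.06889 ⇒ Q>K, reverse
Step 1:
                  G         J         D
  init        1.932   0.06521    0.7729
  Δ          0.9388    0.4694   -0.4694
  eq          2.871    0.5346    0.3035
  solve Keq expr → x = -0.4694; check Q = 0.06889
Then add 0.03679 M of D.
Step 2:
                  G         J         D
  init        2.871    0.5346    0.3403
  Δ         0.03664   0.01832  -0.01832
  eq          2.907    0.5529     0.322
  solve Keq expr → x = -0.01832; check Q = 0.06889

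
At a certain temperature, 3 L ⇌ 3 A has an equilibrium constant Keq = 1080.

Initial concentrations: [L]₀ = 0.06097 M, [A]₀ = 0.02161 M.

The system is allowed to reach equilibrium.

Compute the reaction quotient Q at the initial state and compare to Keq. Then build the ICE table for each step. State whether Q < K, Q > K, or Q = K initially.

Q₀ = 0.04453 vs Keq = 1080 ⇒ Q<K, forward
Step 1:
                   L          A
  I          0.06097    0.02161
  C         -0.05364    0.05364
  E         0.007334    0.07525
  solve Keq expr → x = 0.01788; check Q = 1080

Q₀ = 0.04453; Q < K (proceeds forward)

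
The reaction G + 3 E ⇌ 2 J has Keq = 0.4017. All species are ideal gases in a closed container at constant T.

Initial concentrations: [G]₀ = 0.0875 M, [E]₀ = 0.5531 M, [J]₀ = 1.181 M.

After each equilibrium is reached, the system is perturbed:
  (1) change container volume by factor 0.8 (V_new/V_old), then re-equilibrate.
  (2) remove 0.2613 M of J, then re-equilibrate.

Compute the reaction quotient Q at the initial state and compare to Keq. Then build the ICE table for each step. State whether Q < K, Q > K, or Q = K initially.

Q₀ = 94.21; Q > K (proceeds reverse)

Q₀ = 94.21 vs Keq = 0.4017 ⇒ Q>K, reverse
Step 1:
                   G          E          J
  Initial     0.0875     0.5531      1.181
  Change      0.2778     0.8334    -0.5556
  Equil       0.3653      1.387     0.6254
  solve Keq expr → x = -0.2778; check Q = 0.4017
Then change container volume by factor 0.8 (V_new/V_old).
Step 2:
                   G          E          J
  Initial     0.4566      1.733     0.7817
  Change     -0.0356    -0.1068     0.0712
  Equil        0.421      1.626     0.8529
  solve Keq expr → x = 0.0356; check Q = 0.4017
Then remove 0.2613 M of J.
Step 3:
                   G          E          J
  Initial      0.421      1.626     0.5916
  Change    -0.05017    -0.1505     0.1003
  Equil       0.3709      1.476      0.692
  solve Keq expr → x = 0.05017; check Q = 0.4017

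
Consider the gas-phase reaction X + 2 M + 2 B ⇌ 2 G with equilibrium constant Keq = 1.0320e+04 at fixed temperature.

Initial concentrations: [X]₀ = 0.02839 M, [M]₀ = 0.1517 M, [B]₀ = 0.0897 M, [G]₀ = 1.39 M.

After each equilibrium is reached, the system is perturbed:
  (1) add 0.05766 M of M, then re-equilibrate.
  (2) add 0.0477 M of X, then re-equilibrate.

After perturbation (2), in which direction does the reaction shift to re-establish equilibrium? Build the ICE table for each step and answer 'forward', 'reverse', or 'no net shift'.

Q₀ = 3.6754e+05 vs Keq = 1.0320e+04 ⇒ Q>K, reverse
Step 1:
                  X         M         B         G
  init      0.02839    0.1517    0.0897      1.39
  Δ         0.04807   0.09614   0.09614  -0.09614
  eq        0.07646    0.2478    0.1858     1.294
  solve Keq expr → x = -0.04807; check Q = 1.0320e+04
Then add 0.05766 M of M.
Step 2:
                  X         M         B         G
  init      0.07646    0.3055    0.1858     1.294
  Δ        -0.00792  -0.01584  -0.01584   0.01584
  eq        0.06854    0.2897      0.17      1.31
  solve Keq expr → x = 0.00792; check Q = 1.0320e+04
Then add 0.0477 M of X.
Step 3:
                  X         M         B         G
  init       0.1162    0.2897      0.17      1.31
  Δ        -0.01027  -0.02054  -0.02054   0.02054
  eq          0.106    0.2691    0.1495      1.33
  solve Keq expr → x = 0.01027; check Q = 1.0320e+04

Direction: forward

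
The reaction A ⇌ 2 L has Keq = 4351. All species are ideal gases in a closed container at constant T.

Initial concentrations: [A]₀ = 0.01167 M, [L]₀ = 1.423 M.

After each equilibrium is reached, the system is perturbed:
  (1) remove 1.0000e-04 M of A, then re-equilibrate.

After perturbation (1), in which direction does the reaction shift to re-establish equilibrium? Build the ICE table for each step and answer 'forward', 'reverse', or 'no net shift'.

Q₀ = 173.5 vs Keq = 4351 ⇒ Q<K, forward
Step 1:
                  A         L
  Initial   0.01167     1.423
  Change   -0.01119   0.02238
  Equil   4.8015e-04     1.445
  solve Keq expr → x = 0.01119; check Q = 4351
Then remove 1.0000e-04 M of A.
Step 2:
                  A         L
  Initial 3.8015e-04     1.445
  Change  9.9867e-05 -1.9973e-04
  Equil   4.8001e-04     1.445
  solve Keq expr → x = -9.9867e-05; check Q = 4351

Direction: reverse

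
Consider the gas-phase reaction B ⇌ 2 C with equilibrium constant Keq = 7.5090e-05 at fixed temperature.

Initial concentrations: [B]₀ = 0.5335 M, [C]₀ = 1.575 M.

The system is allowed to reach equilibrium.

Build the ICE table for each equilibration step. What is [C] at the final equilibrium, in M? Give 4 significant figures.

Q₀ = 4.65 vs Keq = 7.5090e-05 ⇒ Q>K, reverse
Step 1:
                  B         C
  I          0.5335     1.575
  C          0.7825    -1.565
  E           1.316  0.009941
  solve Keq expr → x = -0.7825; check Q = 7.5090e-05

[C]_eq = 0.009941 M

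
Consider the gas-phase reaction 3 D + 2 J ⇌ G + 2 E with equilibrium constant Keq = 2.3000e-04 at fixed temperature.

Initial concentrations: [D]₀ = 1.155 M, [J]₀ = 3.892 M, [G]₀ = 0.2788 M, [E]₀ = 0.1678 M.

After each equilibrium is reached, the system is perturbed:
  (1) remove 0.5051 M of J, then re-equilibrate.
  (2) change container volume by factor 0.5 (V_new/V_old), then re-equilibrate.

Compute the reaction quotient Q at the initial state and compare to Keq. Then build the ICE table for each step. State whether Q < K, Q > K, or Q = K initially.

Q₀ = 3.3635e-04; Q > K (proceeds reverse)

Q₀ = 3.3635e-04 vs Keq = 2.3000e-04 ⇒ Q>K, reverse
Step 1:
                    D           J           G           E
  init          1.155       3.892      0.2788      0.1678
  Δ           0.03019     0.02013    -0.01006    -0.02013
  eq            1.185       3.912      0.2687      0.1477
  solve Keq expr → x = -0.01006; check Q = 2.3000e-04
Then remove 0.5051 M of J.
Step 2:
                    D           J           G           E
  init          1.185       3.407      0.2687      0.1477
  Δ           0.02029     0.01353   -0.006763    -0.01353
  eq            1.205       3.421       0.262      0.1341
  solve Keq expr → x = -0.006763; check Q = 2.3000e-04
Then change container volume by factor 0.5 (V_new/V_old).
Step 3:
                    D           J           G           E
  init          2.411       6.841      0.5239      0.2683
  Δ           -0.2299     -0.1533     0.07664      0.1533
  eq            2.181       6.688      0.6006      0.4216
  solve Keq expr → x = 0.07664; check Q = 2.3000e-04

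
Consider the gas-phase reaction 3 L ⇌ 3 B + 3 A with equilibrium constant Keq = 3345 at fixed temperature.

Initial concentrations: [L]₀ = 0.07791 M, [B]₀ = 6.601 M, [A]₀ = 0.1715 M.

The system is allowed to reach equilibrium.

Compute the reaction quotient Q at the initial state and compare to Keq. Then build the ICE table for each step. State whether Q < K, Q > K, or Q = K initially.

Q₀ = 3068; Q < K (proceeds forward)

Q₀ = 3068 vs Keq = 3345 ⇒ Q<K, forward
Step 1:
                  L         B         A
  Initial   0.07791     6.601    0.1715
  Change  -0.001524  0.001524  0.001524
  Equil     0.07639     6.603     0.173
  solve Keq expr → x = 5.0784e-04; check Q = 3345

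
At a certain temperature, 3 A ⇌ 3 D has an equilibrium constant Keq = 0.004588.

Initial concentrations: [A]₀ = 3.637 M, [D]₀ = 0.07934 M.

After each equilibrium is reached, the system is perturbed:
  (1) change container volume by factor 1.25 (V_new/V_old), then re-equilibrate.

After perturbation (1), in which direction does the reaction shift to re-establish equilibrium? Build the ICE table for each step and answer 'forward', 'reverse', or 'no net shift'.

Direction: no net shift

Q₀ = 1.0381e-05 vs Keq = 0.004588 ⇒ Q<K, forward
Step 1:
                    A           D
  Initial       3.637     0.07934
  Change      -0.4502      0.4502
  Equil         3.187      0.5295
  solve Keq expr → x = 0.1501; check Q = 0.004588
Then change container volume by factor 1.25 (V_new/V_old).
Step 2:
                    A           D
  Initial       2.549      0.4236
  Change            0           0
  Equil         2.549      0.4236
  solve Keq expr → x = 0; check Q = 0.004588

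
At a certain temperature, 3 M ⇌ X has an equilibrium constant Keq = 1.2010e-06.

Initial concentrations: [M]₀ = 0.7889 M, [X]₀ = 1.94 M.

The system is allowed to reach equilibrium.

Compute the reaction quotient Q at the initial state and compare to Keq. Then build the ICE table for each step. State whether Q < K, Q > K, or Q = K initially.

Q₀ = 3.951 vs Keq = 1.2010e-06 ⇒ Q>K, reverse
Step 1:
                   M          X
  init        0.7889       1.94
  Δ            5.819      -1.94
  eq           6.608 3.4652e-04
  solve Keq expr → x = -1.94; check Q = 1.2010e-06

Q₀ = 3.951; Q > K (proceeds reverse)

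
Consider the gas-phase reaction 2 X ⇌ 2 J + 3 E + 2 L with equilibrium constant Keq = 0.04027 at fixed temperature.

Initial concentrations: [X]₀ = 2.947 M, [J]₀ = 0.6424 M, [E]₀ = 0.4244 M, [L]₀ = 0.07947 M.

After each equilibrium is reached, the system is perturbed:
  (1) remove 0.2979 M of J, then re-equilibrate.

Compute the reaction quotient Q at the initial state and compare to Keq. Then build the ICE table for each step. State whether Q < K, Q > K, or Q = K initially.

Q₀ = 2.2939e-05 vs Keq = 0.04027 ⇒ Q<K, forward
Step 1:
                  X         J         E         L
  init        2.947    0.6424    0.4244   0.07947
  Δ         -0.3976    0.3976    0.5963    0.3976
  eq          2.549      1.04     1.021     0.477
  solve Keq expr → x = 0.1988; check Q = 0.04027
Then remove 0.2979 M of J.
Step 2:
                  X         J         E         L
  init        2.549    0.7421     1.021     0.477
  Δ        -0.05832   0.05832   0.08749   0.05832
  eq          2.491    0.8004     1.108    0.5354
  solve Keq expr → x = 0.02916; check Q = 0.04027

Q₀ = 2.2939e-05; Q < K (proceeds forward)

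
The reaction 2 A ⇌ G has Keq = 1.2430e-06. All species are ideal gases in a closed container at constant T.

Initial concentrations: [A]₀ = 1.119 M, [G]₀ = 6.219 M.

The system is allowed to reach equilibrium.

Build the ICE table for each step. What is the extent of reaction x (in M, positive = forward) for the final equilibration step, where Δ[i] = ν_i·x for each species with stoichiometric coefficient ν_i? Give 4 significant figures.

Q₀ = 4.967 vs Keq = 1.2430e-06 ⇒ Q>K, reverse
Step 1:
                   A          G
  Initial      1.119      6.219
  Change       12.44     -6.219
  Equil        13.56 2.2844e-04
  solve Keq expr → x = -6.219; check Q = 1.2430e-06

x = -6.219 M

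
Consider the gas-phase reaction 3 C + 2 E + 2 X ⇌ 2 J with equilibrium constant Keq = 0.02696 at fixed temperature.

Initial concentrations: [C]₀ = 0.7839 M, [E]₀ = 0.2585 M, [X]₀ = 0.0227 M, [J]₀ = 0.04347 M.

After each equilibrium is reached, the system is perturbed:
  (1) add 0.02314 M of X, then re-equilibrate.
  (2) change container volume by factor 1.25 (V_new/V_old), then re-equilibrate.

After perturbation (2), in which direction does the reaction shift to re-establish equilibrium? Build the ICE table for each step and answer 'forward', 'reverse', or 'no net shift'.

Direction: reverse

Q₀ = 113.9 vs Keq = 0.02696 ⇒ Q>K, reverse
Step 1:
                  C         E         X         J
  Initial    0.7839    0.2585    0.0227   0.04347
  Change    0.06155   0.04103   0.04103  -0.04103
  Equil      0.8454    0.2995   0.06373  0.002437
  solve Keq expr → x = -0.02052; check Q = 0.02696
Then add 0.02314 M of X.
Step 2:
                  C         E         X         J
  Initial    0.8454    0.2995   0.08687  0.002437
  Change  -0.001254 -8.3625e-04 -8.3625e-04 8.3625e-04
  Equil      0.8442    0.2987   0.08604  0.003273
  solve Keq expr → x = 4.1813e-04; check Q = 0.02696
Then change container volume by factor 1.25 (V_new/V_old).
Step 3:
                  C         E         X         J
  Initial    0.6754     0.239   0.06883  0.002618
  Change   0.001625  0.001084  0.001084 -0.001084
  Equil       0.677      0.24   0.06991  0.001535
  solve Keq expr → x = -5.4175e-04; check Q = 0.02696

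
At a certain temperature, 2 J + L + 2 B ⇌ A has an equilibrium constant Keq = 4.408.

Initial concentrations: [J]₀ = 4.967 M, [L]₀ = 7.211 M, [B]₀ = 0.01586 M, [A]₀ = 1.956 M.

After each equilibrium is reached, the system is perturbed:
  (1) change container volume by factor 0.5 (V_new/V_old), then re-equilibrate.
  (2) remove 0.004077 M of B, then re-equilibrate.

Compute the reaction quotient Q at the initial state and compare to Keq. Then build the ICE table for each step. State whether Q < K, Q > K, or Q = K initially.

Q₀ = 43.71; Q > K (proceeds reverse)

Q₀ = 43.71 vs Keq = 4.408 ⇒ Q>K, reverse
Step 1:
                   J          L          B          A
  Initial      4.967      7.211    0.01586      1.956
  Change     0.03348    0.01674    0.03348   -0.01674
  Equil            5      7.228    0.04934      1.939
  solve Keq expr → x = -0.01674; check Q = 4.408
Then change container volume by factor 0.5 (V_new/V_old).
Step 2:
                   J          L          B          A
  Initial         10      14.46    0.09868      3.879
  Change    -0.07367   -0.03684   -0.07367    0.03684
  Equil        9.927      14.42      0.025      3.915
  solve Keq expr → x = 0.03684; check Q = 4.408
Then remove 0.004077 M of B.
Step 3:
                   J          L          B          A
  Initial      9.927      14.42    0.02092      3.915
  Change    0.004059   0.002029   0.004059  -0.002029
  Equil        9.931      14.42    0.02498      3.913
  solve Keq expr → x = -0.002029; check Q = 4.408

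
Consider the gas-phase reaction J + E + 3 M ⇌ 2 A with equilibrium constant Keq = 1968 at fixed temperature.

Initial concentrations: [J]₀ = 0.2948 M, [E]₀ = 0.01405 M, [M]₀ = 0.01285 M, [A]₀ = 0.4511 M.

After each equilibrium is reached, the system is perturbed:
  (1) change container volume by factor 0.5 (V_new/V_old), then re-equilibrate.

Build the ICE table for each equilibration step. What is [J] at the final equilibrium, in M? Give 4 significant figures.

Q₀ = 2.3154e+07 vs Keq = 1968 ⇒ Q>K, reverse
Step 1:
                    J           E           M           A
  I            0.2948     0.01405     0.01285      0.4511
  C           0.04523     0.04523      0.1357    -0.09047
  E              0.34     0.05928      0.1486      0.3606
  solve Keq expr → x = -0.04523; check Q = 1968
Then change container volume by factor 0.5 (V_new/V_old).
Step 2:
                    J           E           M           A
  I            0.6801      0.1186      0.2971      0.7213
  C          -0.03775    -0.03775     -0.1133      0.0755
  E            0.6423     0.08082      0.1838      0.7968
  solve Keq expr → x = 0.03775; check Q = 1968

[J]_eq = 0.6423 M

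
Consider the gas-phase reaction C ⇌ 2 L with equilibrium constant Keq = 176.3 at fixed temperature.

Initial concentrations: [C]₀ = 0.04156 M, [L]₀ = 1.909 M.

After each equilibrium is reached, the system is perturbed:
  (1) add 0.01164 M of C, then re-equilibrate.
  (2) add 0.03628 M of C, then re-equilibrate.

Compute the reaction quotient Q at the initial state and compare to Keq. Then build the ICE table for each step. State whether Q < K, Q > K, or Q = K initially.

Q₀ = 87.69 vs Keq = 176.3 ⇒ Q<K, forward
Step 1:
                  C         L
  Initial   0.04156     1.909
  Change   -0.02001   0.04003
  Equil     0.02155     1.949
  solve Keq expr → x = 0.02001; check Q = 176.3
Then add 0.01164 M of C.
Step 2:
                  C         L
  Initial   0.03319     1.949
  Change   -0.01114   0.02229
  Equil     0.02204     1.971
  solve Keq expr → x = 0.01114; check Q = 176.3
Then add 0.03628 M of C.
Step 3:
                  C         L
  Initial   0.05832     1.971
  Change    -0.0347    0.0694
  Equil     0.02362     2.041
  solve Keq expr → x = 0.0347; check Q = 176.3

Q₀ = 87.69; Q < K (proceeds forward)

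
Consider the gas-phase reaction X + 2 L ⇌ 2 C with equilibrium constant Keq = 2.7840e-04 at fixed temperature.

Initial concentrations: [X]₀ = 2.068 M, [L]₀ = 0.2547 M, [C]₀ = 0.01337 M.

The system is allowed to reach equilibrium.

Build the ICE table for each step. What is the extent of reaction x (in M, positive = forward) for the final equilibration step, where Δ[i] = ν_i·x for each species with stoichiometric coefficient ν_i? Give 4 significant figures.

Q₀ = 0.001332 vs Keq = 2.7840e-04 ⇒ Q>K, reverse
Step 1:
                  X         L         C
  I           2.068    0.2547   0.01337
  C        0.003542  0.007083 -0.007083
  E           2.072    0.2618  0.006287
  solve Keq expr → x = -0.003542; check Q = 2.7840e-04

x = -0.003542 M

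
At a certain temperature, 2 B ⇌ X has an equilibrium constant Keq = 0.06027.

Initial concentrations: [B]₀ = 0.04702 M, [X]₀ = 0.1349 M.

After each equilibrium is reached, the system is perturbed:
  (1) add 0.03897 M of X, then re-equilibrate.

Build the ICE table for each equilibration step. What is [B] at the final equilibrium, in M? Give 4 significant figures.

[B]_eq = 0.3776 M

Q₀ = 61.02 vs Keq = 0.06027 ⇒ Q>K, reverse
Step 1:
                  B         X
  init      0.04702    0.1349
  Δ          0.2585   -0.1293
  eq         0.3056  0.005627
  solve Keq expr → x = -0.1293; check Q = 0.06027
Then add 0.03897 M of X.
Step 2:
                  B         X
  init       0.3056    0.0446
  Δ         0.07201  -0.03601
  eq         0.3776  0.008592
  solve Keq expr → x = -0.03601; check Q = 0.06027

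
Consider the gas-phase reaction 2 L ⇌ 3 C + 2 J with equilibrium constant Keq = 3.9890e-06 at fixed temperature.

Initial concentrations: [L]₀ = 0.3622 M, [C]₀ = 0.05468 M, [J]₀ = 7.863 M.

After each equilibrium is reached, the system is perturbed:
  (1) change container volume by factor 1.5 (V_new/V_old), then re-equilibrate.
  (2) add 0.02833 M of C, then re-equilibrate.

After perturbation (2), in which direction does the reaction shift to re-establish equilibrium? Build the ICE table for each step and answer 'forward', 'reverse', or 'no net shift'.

Direction: reverse

Q₀ = 0.07705 vs Keq = 3.9890e-06 ⇒ Q>K, reverse
Step 1:
                  L         C         J
  I          0.3622   0.05468     7.863
  C           0.035  -0.05251    -0.035
  E          0.3972  0.002174     7.828
  solve Keq expr → x = -0.0175; check Q = 3.9890e-06
Then change container volume by factor 1.5 (V_new/V_old).
Step 2:
                  L         C         J
  I          0.2648  0.001449     5.219
  C       -4.8120e-04 7.2179e-04 4.8120e-04
  E          0.2643  0.002171     5.219
  solve Keq expr → x = 2.4060e-04; check Q = 3.9890e-06
Then add 0.02833 M of C.
Step 3:
                  L         C         J
  I          0.2643    0.0305     5.219
  C         0.01882  -0.02822  -0.01882
  E          0.2831  0.002278       5.2
  solve Keq expr → x = -0.009408; check Q = 3.9890e-06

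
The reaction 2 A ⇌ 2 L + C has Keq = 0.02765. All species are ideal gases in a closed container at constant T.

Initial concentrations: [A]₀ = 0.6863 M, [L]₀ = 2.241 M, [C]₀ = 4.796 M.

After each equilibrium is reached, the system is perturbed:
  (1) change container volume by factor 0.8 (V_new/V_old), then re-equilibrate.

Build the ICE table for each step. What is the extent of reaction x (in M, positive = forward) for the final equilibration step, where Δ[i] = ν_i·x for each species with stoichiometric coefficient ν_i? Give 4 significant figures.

Q₀ = 51.14 vs Keq = 0.02765 ⇒ Q>K, reverse
Step 1:
                    A           L           C
  init         0.6863       2.241       4.796
  Δ             2.011      -2.011      -1.005
  eq            2.697      0.2303       3.791
  solve Keq expr → x = -1.005; check Q = 0.02765
Then change container volume by factor 0.8 (V_new/V_old).
Step 2:
                    A           L           C
  init          3.371      0.2879       4.738
  Δ           0.02788    -0.02788    -0.01394
  eq            3.399        0.26       4.724
  solve Keq expr → x = -0.01394; check Q = 0.02765

x = -0.01394 M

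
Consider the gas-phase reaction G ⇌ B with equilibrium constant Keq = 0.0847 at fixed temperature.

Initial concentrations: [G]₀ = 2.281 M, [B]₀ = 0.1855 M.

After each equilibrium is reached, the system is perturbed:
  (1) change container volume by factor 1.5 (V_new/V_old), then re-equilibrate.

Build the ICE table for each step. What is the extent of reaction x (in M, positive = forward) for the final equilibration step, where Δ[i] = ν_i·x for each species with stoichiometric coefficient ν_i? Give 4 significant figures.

x = 0 M

Q₀ = 0.08132 vs Keq = 0.0847 ⇒ Q<K, forward
Step 1:
                    G           B
  I             2.281      0.1855
  C         -0.007099    0.007099
  E             2.274      0.1926
  solve Keq expr → x = 0.007099; check Q = 0.0847
Then change container volume by factor 1.5 (V_new/V_old).
Step 2:
                    G           B
  I             1.516      0.1284
  C                 0           0
  E             1.516      0.1284
  solve Keq expr → x = 0; check Q = 0.0847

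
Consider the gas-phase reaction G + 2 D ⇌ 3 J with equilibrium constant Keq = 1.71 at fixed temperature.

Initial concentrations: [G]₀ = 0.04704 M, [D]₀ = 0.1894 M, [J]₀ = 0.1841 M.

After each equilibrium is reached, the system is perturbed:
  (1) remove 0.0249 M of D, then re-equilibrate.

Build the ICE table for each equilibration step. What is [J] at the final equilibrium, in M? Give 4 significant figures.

Q₀ = 3.698 vs Keq = 1.71 ⇒ Q>K, reverse
Step 1:
                  G         D         J
  Initial   0.04704    0.1894    0.1841
  Change    0.00835    0.0167  -0.02505
  Equil     0.05539    0.2061     0.159
  solve Keq expr → x = -0.00835; check Q = 1.71
Then remove 0.0249 M of D.
Step 2:
                  G         D         J
  Initial   0.05539    0.1812     0.159
  Change   0.002643  0.005286 -0.007928
  Equil     0.05803    0.1865    0.1511
  solve Keq expr → x = -0.002643; check Q = 1.71

[J]_eq = 0.1511 M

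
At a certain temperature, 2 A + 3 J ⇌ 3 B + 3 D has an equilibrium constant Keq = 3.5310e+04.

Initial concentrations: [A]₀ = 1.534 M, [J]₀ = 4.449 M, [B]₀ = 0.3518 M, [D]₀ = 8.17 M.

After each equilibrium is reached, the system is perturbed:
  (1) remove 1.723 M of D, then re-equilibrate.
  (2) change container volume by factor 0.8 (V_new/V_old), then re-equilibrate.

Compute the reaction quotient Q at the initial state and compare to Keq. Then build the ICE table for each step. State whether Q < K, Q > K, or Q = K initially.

Q₀ = 0.1146; Q < K (proceeds forward)

Q₀ = 0.1146 vs Keq = 3.5310e+04 ⇒ Q<K, forward
Step 1:
                  A         J         B         D
  Initial     1.534     4.449    0.3518      8.17
  Change     -1.362    -2.042     2.042     2.042
  Equil      0.1724     2.407     2.394     10.21
  solve Keq expr → x = 0.6808; check Q = 3.5310e+04
Then remove 1.723 M of D.
Step 2:
                  A         J         B         D
  Initial    0.1724     2.407     2.394     8.489
  Change   -0.03236  -0.04854   0.04854   0.04854
  Equil        0.14     2.358     2.443     8.538
  solve Keq expr → x = 0.01618; check Q = 3.5310e+04
Then change container volume by factor 0.8 (V_new/V_old).
Step 3:
                  A         J         B         D
  Initial     0.175     2.947     3.054     10.67
  Change    0.01553   0.02329  -0.02329  -0.02329
  Equil      0.1905     2.971      3.03     10.65
  solve Keq expr → x = -0.007763; check Q = 3.5310e+04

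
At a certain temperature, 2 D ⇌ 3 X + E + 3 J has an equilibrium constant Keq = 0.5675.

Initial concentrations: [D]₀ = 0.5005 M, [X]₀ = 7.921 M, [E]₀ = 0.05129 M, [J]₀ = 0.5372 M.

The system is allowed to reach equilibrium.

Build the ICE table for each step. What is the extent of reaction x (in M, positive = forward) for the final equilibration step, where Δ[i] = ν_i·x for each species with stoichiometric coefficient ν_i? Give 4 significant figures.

x = -0.04487 M

Q₀ = 15.78 vs Keq = 0.5675 ⇒ Q>K, reverse
Step 1:
                  D         X         E         J
  Initial    0.5005     7.921   0.05129    0.5372
  Change    0.08974   -0.1346  -0.04487   -0.1346
  Equil      0.5902     7.786  0.006419    0.4026
  solve Keq expr → x = -0.04487; check Q = 0.5675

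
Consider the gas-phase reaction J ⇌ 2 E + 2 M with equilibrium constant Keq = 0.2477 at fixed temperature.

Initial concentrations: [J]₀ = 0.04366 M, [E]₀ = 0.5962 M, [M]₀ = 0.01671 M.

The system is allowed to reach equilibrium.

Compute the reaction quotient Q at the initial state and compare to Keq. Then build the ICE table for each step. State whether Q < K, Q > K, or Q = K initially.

Q₀ = 0.002273 vs Keq = 0.2477 ⇒ Q<K, forward
Step 1:
                    J           E           M
  Initial     0.04366      0.5962     0.01671
  Change     -0.03212     0.06424     0.06424
  Equil       0.01154      0.6604     0.08095
  solve Keq expr → x = 0.03212; check Q = 0.2477

Q₀ = 0.002273; Q < K (proceeds forward)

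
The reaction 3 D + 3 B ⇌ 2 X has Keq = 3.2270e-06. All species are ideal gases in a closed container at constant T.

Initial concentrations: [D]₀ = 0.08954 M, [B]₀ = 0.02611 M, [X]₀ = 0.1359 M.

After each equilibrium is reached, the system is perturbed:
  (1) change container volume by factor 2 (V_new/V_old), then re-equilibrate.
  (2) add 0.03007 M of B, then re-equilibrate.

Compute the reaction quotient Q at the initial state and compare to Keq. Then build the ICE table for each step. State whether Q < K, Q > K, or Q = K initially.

Q₀ = 1.4453e+06; Q > K (proceeds reverse)

Q₀ = 1.4453e+06 vs Keq = 3.2270e-06 ⇒ Q>K, reverse
Step 1:
                   D          B          X
  init       0.08954    0.02611     0.1359
  Δ           0.2038     0.2038    -0.1359
  eq          0.2933     0.2299 3.1464e-05
  solve Keq expr → x = -0.06793; check Q = 3.2270e-06
Then change container volume by factor 2 (V_new/V_old).
Step 2:
                   D          B          X
  init        0.1467      0.115 1.5732e-05
  Δ       1.7696e-05 1.7696e-05 -1.1797e-05
  eq          0.1467      0.115 3.9346e-06
  solve Keq expr → x = -5.8986e-06; check Q = 3.2270e-06
Then add 0.03007 M of B.
Step 3:
                   D          B          X
  init        0.1467      0.145 3.9346e-06
  Δ       -2.4603e-06 -2.4603e-06 1.6402e-06
  eq          0.1467      0.145 5.5747e-06
  solve Keq expr → x = 8.2009e-07; check Q = 3.2270e-06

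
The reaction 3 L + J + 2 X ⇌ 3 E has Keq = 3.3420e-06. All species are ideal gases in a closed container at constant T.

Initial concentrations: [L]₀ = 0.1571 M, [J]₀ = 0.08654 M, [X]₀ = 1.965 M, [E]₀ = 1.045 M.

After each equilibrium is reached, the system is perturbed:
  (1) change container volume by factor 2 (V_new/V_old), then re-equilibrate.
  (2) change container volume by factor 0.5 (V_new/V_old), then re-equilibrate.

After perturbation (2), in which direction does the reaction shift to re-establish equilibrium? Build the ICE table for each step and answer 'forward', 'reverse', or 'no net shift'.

Q₀ = 880.8 vs Keq = 3.3420e-06 ⇒ Q>K, reverse
Step 1:
                  L         J         X         E
  Initial    0.1571   0.08654     1.965     1.045
  Change       1.02    0.3399    0.6798     -1.02
  Equil       1.177    0.4264     2.645   0.02533
  solve Keq expr → x = -0.3399; check Q = 3.3420e-06
Then change container volume by factor 2 (V_new/V_old).
Step 2:
                  L         J         X         E
  Initial    0.5884    0.2132     1.322   0.01266
  Change    0.00623  0.002077  0.004154  -0.00623
  Equil      0.5946    0.2153     1.327  0.006433
  solve Keq expr → x = -0.002077; check Q = 3.3420e-06
Then change container volume by factor 0.5 (V_new/V_old).
Step 3:
                  L         J         X         E
  Initial     1.189    0.4306     2.653   0.01287
  Change   -0.01246 -0.004154 -0.008307   0.01246
  Equil       1.177    0.4264     2.645   0.02533
  solve Keq expr → x = 0.004154; check Q = 3.3420e-06

Direction: forward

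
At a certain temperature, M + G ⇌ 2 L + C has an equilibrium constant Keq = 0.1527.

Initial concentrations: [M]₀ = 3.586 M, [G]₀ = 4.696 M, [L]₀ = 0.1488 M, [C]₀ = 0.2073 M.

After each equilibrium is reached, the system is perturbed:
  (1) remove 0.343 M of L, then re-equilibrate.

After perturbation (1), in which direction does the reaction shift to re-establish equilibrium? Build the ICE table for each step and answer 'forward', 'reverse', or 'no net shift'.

Q₀ = 2.7256e-04 vs Keq = 0.1527 ⇒ Q<K, forward
Step 1:
                   M          G          L          C
  init         3.586      4.696     0.1488     0.2073
  Δ          -0.6518    -0.6518      1.304     0.6518
  eq           2.934      4.044      1.452     0.8591
  solve Keq expr → x = 0.6518; check Q = 0.1527
Then remove 0.343 M of L.
Step 2:
                   M          G          L          C
  init         2.934      4.044      1.109     0.8591
  Δ           -0.108     -0.108      0.216      0.108
  eq           2.826      3.936      1.325     0.9671
  solve Keq expr → x = 0.108; check Q = 0.1527

Direction: forward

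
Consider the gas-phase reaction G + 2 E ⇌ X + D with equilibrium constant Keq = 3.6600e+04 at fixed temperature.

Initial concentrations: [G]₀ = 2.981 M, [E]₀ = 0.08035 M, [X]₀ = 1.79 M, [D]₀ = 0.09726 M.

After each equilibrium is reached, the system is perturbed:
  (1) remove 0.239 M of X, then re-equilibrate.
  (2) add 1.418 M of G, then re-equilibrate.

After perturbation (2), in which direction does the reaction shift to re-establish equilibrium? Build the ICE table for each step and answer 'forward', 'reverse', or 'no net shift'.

Q₀ = 9.046 vs Keq = 3.6600e+04 ⇒ Q<K, forward
Step 1:
                    G           E           X           D
  init          2.981     0.08035        1.79     0.09726
  Δ          -0.03941    -0.07883     0.03941     0.03941
  eq            2.942    0.001524       1.829      0.1367
  solve Keq expr → x = 0.03941; check Q = 3.6600e+04
Then remove 0.239 M of X.
Step 2:
                    G           E           X           D
  init          2.942    0.001524        1.59      0.1367
  Δ       -5.1363e-05 -1.0273e-04  5.1363e-05  5.1363e-05
  eq            2.942    0.001421        1.59      0.1367
  solve Keq expr → x = 5.1363e-05; check Q = 3.6600e+04
Then add 1.418 M of G.
Step 3:
                    G           E           X           D
  init           4.36    0.001421        1.59      0.1367
  Δ       -1.2660e-04 -2.5319e-04  1.2660e-04  1.2660e-04
  eq            4.359    0.001168       1.591      0.1369
  solve Keq expr → x = 1.2660e-04; check Q = 3.6600e+04

Direction: forward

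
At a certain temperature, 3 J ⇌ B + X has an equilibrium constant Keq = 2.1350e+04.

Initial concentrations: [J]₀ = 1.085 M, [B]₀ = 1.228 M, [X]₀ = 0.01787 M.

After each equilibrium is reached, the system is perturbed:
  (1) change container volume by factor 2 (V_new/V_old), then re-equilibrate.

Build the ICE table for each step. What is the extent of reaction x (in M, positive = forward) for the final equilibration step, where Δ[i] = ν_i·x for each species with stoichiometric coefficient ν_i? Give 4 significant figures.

Q₀ = 0.01718 vs Keq = 2.1350e+04 ⇒ Q<K, forward
Step 1:
                   J          B          X
  init         1.085      1.228    0.01787
  Δ           -1.055     0.3516     0.3516
  eq         0.03012       1.58     0.3695
  solve Keq expr → x = 0.3516; check Q = 2.1350e+04
Then change container volume by factor 2 (V_new/V_old).
Step 2:
                   J          B          X
  init       0.01506     0.7898     0.1847
  Δ         0.003861  -0.001287  -0.001287
  eq         0.01892     0.7885     0.1835
  solve Keq expr → x = -0.001287; check Q = 2.1350e+04

x = -0.001287 M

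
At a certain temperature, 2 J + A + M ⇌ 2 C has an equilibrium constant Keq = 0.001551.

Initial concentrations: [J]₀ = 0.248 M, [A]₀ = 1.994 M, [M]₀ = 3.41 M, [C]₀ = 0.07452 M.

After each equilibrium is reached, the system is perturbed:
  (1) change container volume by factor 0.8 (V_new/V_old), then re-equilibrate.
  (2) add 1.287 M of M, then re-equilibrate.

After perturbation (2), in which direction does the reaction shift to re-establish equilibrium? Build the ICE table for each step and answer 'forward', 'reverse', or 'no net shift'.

Direction: forward

Q₀ = 0.01328 vs Keq = 0.001551 ⇒ Q>K, reverse
Step 1:
                  J         A         M         C
  Initial     0.248     1.994      3.41   0.07452
  Change    0.04424   0.02212   0.02212  -0.04424
  Equil      0.2922     2.016     3.432   0.03028
  solve Keq expr → x = -0.02212; check Q = 0.001551
Then change container volume by factor 0.8 (V_new/V_old).
Step 2:
                  J         A         M         C
  Initial    0.3653      2.52      4.29   0.03784
  Change  -0.008323 -0.004161 -0.004161  0.008323
  Equil       0.357     2.516     4.286   0.04617
  solve Keq expr → x = 0.004161; check Q = 0.001551
Then add 1.287 M of M.
Step 3:
                  J         A         M         C
  Initial     0.357     2.516     5.573   0.04617
  Change  -0.005608 -0.002804 -0.002804  0.005608
  Equil      0.3514     2.513      5.57   0.05178
  solve Keq expr → x = 0.002804; check Q = 0.001551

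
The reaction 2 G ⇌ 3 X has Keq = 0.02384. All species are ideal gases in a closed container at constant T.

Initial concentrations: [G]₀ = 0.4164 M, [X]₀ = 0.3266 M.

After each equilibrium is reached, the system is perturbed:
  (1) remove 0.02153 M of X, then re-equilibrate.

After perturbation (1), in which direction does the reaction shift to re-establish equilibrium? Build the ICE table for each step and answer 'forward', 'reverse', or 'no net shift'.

Q₀ = 0.2009 vs Keq = 0.02384 ⇒ Q>K, reverse
Step 1:
                    G           X
  Initial      0.4164      0.3266
  Change      0.09503     -0.1425
  Equil        0.5114      0.1841
  solve Keq expr → x = -0.04751; check Q = 0.02384
Then remove 0.02153 M of X.
Step 2:
                    G           X
  Initial      0.5114      0.1625
  Change     -0.01237     0.01855
  Equil        0.4991      0.1811
  solve Keq expr → x = 0.006184; check Q = 0.02384

Direction: forward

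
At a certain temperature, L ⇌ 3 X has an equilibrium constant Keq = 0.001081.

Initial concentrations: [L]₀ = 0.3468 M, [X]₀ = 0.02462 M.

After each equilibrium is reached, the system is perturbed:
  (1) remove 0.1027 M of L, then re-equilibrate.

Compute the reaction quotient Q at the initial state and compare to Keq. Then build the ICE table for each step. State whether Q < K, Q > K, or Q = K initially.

Q₀ = 4.3031e-05 vs Keq = 0.001081 ⇒ Q<K, forward
Step 1:
                   L          X
  Initial     0.3468    0.02462
  Change    -0.01547     0.0464
  Equil       0.3313    0.07102
  solve Keq expr → x = 0.01547; check Q = 0.001081
Then remove 0.1027 M of L.
Step 2:
                   L          X
  Initial     0.2286    0.07102
  Change    0.002673  -0.008018
  Equil       0.2313      0.063
  solve Keq expr → x = -0.002673; check Q = 0.001081

Q₀ = 4.3031e-05; Q < K (proceeds forward)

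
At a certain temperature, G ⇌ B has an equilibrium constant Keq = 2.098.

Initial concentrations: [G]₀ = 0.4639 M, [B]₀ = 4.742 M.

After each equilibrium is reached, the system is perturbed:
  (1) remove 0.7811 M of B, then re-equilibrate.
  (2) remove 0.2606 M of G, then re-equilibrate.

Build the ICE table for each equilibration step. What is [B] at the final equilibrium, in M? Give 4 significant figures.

[B]_eq = 2.82 M

Q₀ = 10.22 vs Keq = 2.098 ⇒ Q>K, reverse
Step 1:
                    G           B
  I            0.4639       4.742
  C             1.217      -1.217
  E              1.68       3.525
  solve Keq expr → x = -1.217; check Q = 2.098
Then remove 0.7811 M of B.
Step 2:
                    G           B
  I              1.68       2.744
  C           -0.2521      0.2521
  E             1.428       2.997
  solve Keq expr → x = 0.2521; check Q = 2.098
Then remove 0.2606 M of G.
Step 3:
                    G           B
  I             1.168       2.997
  C            0.1765     -0.1765
  E             1.344        2.82
  solve Keq expr → x = -0.1765; check Q = 2.098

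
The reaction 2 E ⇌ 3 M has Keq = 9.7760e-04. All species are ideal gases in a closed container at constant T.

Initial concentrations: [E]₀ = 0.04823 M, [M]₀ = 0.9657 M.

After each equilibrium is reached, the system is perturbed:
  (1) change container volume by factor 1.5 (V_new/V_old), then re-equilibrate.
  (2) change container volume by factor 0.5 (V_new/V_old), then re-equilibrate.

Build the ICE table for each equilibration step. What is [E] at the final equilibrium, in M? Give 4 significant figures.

[E]_eq = 0.8627 M

Q₀ = 387.2 vs Keq = 9.7760e-04 ⇒ Q>K, reverse
Step 1:
                    E           M
  I           0.04823      0.9657
  C            0.5945     -0.8918
  E            0.6428     0.07392
  solve Keq expr → x = -0.2973; check Q = 9.7760e-04
Then change container volume by factor 1.5 (V_new/V_old).
Step 2:
                    E           M
  I            0.4285     0.04928
  C         -0.004491    0.006736
  E             0.424     0.05602
  solve Keq expr → x = 0.002245; check Q = 9.7760e-04
Then change container volume by factor 0.5 (V_new/V_old).
Step 3:
                    E           M
  I             0.848       0.112
  C           0.01472    -0.02209
  E            0.8627     0.08994
  solve Keq expr → x = -0.007362; check Q = 9.7760e-04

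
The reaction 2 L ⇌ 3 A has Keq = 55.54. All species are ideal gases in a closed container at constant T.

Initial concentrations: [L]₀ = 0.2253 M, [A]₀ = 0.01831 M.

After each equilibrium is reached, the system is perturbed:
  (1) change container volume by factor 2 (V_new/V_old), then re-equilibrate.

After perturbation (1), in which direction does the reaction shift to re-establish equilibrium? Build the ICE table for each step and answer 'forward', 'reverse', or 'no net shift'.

Q₀ = 1.2093e-04 vs Keq = 55.54 ⇒ Q<K, forward
Step 1:
                  L         A
  I          0.2253   0.01831
  C          -0.201    0.3015
  E         0.02427    0.3199
  solve Keq expr → x = 0.1005; check Q = 55.54
Then change container volume by factor 2 (V_new/V_old).
Step 2:
                  L         A
  I         0.01214    0.1599
  C       -0.003169  0.004754
  E        0.008967    0.1647
  solve Keq expr → x = 0.001585; check Q = 55.54

Direction: forward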